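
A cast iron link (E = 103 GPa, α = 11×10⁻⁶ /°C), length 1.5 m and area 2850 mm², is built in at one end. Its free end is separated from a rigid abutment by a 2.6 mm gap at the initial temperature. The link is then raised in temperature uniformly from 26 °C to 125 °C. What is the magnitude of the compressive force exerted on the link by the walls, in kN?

If the wall were absent the link would grow by αΔT L = 11×10⁻⁶ × 99 × 1500 = 1.633 mm.
This is smaller than the 2.6 mm clearance, so the link expands freely without reaching the stop — the stress is zero.

P ≈ 0 kN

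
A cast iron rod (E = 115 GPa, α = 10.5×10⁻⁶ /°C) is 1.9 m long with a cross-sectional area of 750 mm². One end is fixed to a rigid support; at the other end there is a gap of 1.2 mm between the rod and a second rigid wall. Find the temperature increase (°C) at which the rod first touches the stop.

Contact occurs when the free expansion equals the gap: αΔT L = 1.2 mm.
So ΔT = g/(αL) = 1.2/(10.5×10⁻⁶ × 1900) = 60.15 °C.

ΔT ≈ 60.2 °C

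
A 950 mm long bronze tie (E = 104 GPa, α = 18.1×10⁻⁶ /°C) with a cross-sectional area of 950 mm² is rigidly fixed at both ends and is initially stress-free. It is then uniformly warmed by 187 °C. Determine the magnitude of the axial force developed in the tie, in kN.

P ≈ 334 kN (compressive)

With zero net strain, σ = E·αΔT = 104 GPa × 18.1×10⁻⁶ × 187 = 352 MPa.
Then P = σA = 352 × 950 mm² = 334.4 kN, compressive.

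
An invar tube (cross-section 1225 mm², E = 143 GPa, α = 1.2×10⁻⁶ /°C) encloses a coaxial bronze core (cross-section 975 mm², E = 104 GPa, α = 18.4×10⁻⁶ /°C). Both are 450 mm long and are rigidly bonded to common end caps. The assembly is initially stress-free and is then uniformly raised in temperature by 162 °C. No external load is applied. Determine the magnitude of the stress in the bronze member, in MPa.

σ ≈ 184 MPa (compressive)

Equilibrium of a rigid end plate with no external load gives equal and opposite internal forces ±P in the two members. Since α_{bronze} > α_{invar}, heating drives the bronze into compression and the invar into tension.
Equating the net (thermal + elastic) strains gives |α₁ − α₂|·ΔT = P·[1/(A₁E₁) + 1/(A₂E₂)].
|α₁ − α₂|·ΔT = 17.2×10⁻⁶ × 162 = 0.002786.
1/(A₁E₁) + 1/(A₂E₂) = 1/(1225×143×10³) + 1/(975×104×10³) = 1.557×10⁻⁸ N⁻¹.
P = 0.002786 / 1.557×10⁻⁸ = 179000 N = 179 kN.
σ_{bronze} = P/A₂ = 179000/975 = 183.5 MPa, compressive.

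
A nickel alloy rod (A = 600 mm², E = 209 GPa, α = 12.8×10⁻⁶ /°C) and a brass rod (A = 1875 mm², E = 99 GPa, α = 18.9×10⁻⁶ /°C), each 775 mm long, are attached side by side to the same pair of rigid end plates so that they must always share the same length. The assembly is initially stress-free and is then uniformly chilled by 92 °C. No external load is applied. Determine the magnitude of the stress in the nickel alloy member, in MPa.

σ ≈ 70 MPa (compressive)

Equilibrium of a rigid end plate with no external load gives equal and opposite internal forces ±P in the two members. Since α_{brass} > α_{nickel alloy}, cooling drives the brass into tension and the nickel alloy into compression.
Setting the final lengths equal and cancelling L: (α₁ − α₂)ΔT = P/(A₁E₁) + P/(A₂E₂).
|α₁ − α₂|·ΔT = 6.1×10⁻⁶ × 92 = 0.0005612.
1/(A₁E₁) + 1/(A₂E₂) = 1/(600×209×10³) + 1/(1875×99×10³) = 1.336×10⁻⁸ N⁻¹.
P = 0.0005612 / 1.336×10⁻⁸ = 42000 N = 42 kN.
σ_{nickel alloy} = P/A₁ = 42000/600 = 70 MPa, compressive.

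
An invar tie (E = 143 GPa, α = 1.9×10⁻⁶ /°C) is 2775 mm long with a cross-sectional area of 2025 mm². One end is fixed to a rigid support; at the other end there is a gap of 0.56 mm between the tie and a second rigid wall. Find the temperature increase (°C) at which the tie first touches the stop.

Contact occurs when the free expansion equals the gap: αΔT L = 0.56 mm.
So ΔT = g/(αL) = 0.56/(1.9×10⁻⁶ × 2775) = 106.2 °C.

ΔT ≈ 106 °C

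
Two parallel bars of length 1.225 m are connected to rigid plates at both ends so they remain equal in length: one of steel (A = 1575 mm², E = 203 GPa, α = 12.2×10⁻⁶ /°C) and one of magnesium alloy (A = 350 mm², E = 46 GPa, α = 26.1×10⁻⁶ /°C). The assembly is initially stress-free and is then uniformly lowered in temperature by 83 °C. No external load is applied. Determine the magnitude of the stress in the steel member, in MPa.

Both members must finish at the same length. With the larger α, the magnesium alloy tends to over-contract; the plates restrain it, putting the magnesium alloy in tension and the steel in compression. With no external load the two internal forces are equal and opposite, magnitude P.
Equating the net (thermal + elastic) strains gives |α₁ − α₂|·ΔT = P·[1/(A₁E₁) + 1/(A₂E₂)].
|α₁ − α₂|·ΔT = 13.9×10⁻⁶ × 83 = 0.001154.
1/(A₁E₁) + 1/(A₂E₂) = 1/(1575×203×10³) + 1/(350×46×10³) = 6.524×10⁻⁸ N⁻¹.
P = 0.001154 / 6.524×10⁻⁸ = 17680 N = 17.68 kN.
σ_{steel} = P/A₁ = 17680/1575 = 11.23 MPa, compressive.

σ ≈ 11.2 MPa (compressive)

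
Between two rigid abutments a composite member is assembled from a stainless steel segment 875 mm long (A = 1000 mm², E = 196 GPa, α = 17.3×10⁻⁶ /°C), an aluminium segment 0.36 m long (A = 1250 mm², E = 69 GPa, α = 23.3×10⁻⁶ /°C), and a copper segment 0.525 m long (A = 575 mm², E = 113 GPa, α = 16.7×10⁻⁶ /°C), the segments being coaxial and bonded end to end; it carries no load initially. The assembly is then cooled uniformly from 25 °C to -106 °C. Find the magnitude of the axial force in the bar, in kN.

If the supports were absent, the total length change would be Σ αᵢΔT Lᵢ = 17.3×10⁻⁶×131×875 + 23.3×10⁻⁶×131×360 + 16.7×10⁻⁶×131×525 = 4.23 mm.
The rigid supports impose zero overall length change; the single axial force P common to all segments must satisfy P Σ Lᵢ/(AᵢEᵢ) = δ_free.
Σ Lᵢ/(AᵢEᵢ) = 875/(1000×196×10³) + 360/(1250×69×10³) + 525/(575×113×10³) = 1.672×10⁻⁵ mm/N.
P = 4.23 / 1.672×10⁻⁵ = 253000 N = 253 kN, tensile.

P ≈ 253 kN (tensile)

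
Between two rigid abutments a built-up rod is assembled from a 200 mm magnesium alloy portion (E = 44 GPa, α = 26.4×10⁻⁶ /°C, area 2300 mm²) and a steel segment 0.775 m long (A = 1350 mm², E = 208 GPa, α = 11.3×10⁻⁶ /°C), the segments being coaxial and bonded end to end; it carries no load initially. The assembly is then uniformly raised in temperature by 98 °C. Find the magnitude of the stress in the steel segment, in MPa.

Free thermal expansion of the whole bar: Σ αᵢΔT Lᵢ = 26.4×10⁻⁶×98×200 + 11.3×10⁻⁶×98×775 = 1.376 mm.
The rigid supports impose zero overall length change; the single axial force P common to all segments must satisfy P Σ Lᵢ/(AᵢEᵢ) = δ_free.
Σ Lᵢ/(AᵢEᵢ) = 200/(2300×44×10³) + 775/(1350×208×10³) = 4.736×10⁻⁶ mm/N.
P = 1.376 / 4.736×10⁻⁶ = 290500 N = 290.5 kN, compressive.
σ_{steel} = P / A = 290500 / 1350 = 215.2 MPa.

σ ≈ 215 MPa (compressive)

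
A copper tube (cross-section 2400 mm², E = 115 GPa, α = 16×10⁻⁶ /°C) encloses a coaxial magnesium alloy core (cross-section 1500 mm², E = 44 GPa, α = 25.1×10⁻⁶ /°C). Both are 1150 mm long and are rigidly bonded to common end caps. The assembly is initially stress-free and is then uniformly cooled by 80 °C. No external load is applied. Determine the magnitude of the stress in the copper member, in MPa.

σ ≈ 16.2 MPa (compressive)

Equilibrium of a rigid end plate with no external load gives equal and opposite internal forces ±P in the two members. Since α_{magnesium alloy} > α_{copper}, cooling drives the magnesium alloy into tension and the copper into compression.
Equating the net (thermal + elastic) strains gives |α₁ − α₂|·ΔT = P·[1/(A₁E₁) + 1/(A₂E₂)].
|α₁ − α₂|·ΔT = 9.1×10⁻⁶ × 80 = 0.000728.
1/(A₁E₁) + 1/(A₂E₂) = 1/(2400×115×10³) + 1/(1500×44×10³) = 1.877×10⁻⁸ N⁻¹.
P = 0.000728 / 1.877×10⁻⁸ = 38780 N = 38.78 kN.
σ_{copper} = P/A₁ = 38780/2400 = 16.16 MPa, compressive.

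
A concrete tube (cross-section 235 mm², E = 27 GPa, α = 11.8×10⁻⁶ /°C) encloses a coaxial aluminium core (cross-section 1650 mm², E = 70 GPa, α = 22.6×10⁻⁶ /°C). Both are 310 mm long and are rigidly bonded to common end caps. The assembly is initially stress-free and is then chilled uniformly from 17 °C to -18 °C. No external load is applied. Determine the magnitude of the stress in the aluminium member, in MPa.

Equilibrium of a rigid end plate with no external load gives equal and opposite internal forces ±P in the two members. Since α_{aluminium} > α_{concrete}, cooling drives the aluminium into tension and the concrete into compression.
Compatibility of the two members (thermal + elastic change equal): (α₁ − α₂)ΔT = P·[1/(A₁E₁) + 1/(A₂E₂)].
|α₁ − α₂|·ΔT = 10.8×10⁻⁶ × 35 = 0.000378.
1/(A₁E₁) + 1/(A₂E₂) = 1/(235×27×10³) + 1/(1650×70×10³) = 1.663×10⁻⁷ N⁻¹.
So P = 0.000378 / 1.663×10⁻⁷ = 2.274 kN.
σ_{aluminium} = P/A₂ = 2274/1650 = 1.378 MPa, tensile.

σ ≈ 1.38 MPa (tensile)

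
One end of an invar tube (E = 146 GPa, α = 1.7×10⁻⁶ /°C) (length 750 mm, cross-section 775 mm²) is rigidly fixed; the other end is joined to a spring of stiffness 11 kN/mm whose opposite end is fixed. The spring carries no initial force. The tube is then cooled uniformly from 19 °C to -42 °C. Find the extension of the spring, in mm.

δ ≈ 0.0725 mm

If the spring were absent the tube would shorten by αΔT L = 1.7×10⁻⁶ × 61 × 750 = 0.07777 mm.
With a force P in the spring, the elastic change of the tube is PL/(AE) and that of the spring is P/k; compatibility requires their sum to equal δ_free.
So P = δ_free / [L/(AE) + 1/k] = 0.07777 / [ 750/(775×146×10³) + 1/(11×10³) ].
P = 0.07777 / 9.754×10⁻⁵ = 797.4 N.
Spring extension = P/k = 797.4/(11×10³) = 0.07249 mm.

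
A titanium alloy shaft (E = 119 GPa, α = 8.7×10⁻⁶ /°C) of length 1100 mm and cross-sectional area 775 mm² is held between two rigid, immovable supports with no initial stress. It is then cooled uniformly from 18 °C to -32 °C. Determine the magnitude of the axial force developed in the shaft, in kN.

P ≈ 40.1 kN (tensile)

With zero net strain, σ = E·αΔT = 119 GPa × 8.7×10⁻⁶ × 50 = 51.76 MPa.
Then P = σA = 51.76 × 775 mm² = 40.12 kN, tensile.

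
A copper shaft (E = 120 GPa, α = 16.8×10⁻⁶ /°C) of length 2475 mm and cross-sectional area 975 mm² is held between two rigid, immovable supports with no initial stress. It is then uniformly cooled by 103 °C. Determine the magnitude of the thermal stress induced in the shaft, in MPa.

σ ≈ 208 MPa (tensile)

The supports are rigid, so the total axial strain is zero. The restrained thermal strain is ε = αΔT = 16.8×10⁻⁶ × 103 = 1730.4×10⁻⁶.
σ = EαΔT = 120×10³ × 16.8×10⁻⁶ × 103 = 207.6 MPa (tensile; the shaft is trying to contract).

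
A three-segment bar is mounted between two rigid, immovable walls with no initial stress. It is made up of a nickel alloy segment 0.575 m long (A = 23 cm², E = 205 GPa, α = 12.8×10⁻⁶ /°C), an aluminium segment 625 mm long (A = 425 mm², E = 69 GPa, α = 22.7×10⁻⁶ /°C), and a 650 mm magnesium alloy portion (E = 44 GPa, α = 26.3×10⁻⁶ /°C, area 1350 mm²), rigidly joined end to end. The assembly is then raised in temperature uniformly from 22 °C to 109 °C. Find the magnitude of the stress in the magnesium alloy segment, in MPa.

σ ≈ 74.4 MPa (compressive)

With the walls removed the bar would change length by δ_free = Σ αᵢΔT Lᵢ = 12.8×10⁻⁶×87×575 + 22.7×10⁻⁶×87×625 + 26.3×10⁻⁶×87×650 = 3.362 mm.
The walls prevent any net length change, so an axial force P (same in every segment) develops. Compatibility: P · Σ Lᵢ/(AᵢEᵢ) = δ_free.
Σ Lᵢ/(AᵢEᵢ) = 575/(2300×205×10³) + 625/(425×69×10³) + 650/(1350×44×10³) = 3.348×10⁻⁵ mm/N.
Hence P = δ_free / Σ(L/AE) = 3.362/3.348×10⁻⁵ = 100.4 kN (compressive).
σ_{magnesium alloy} = P / A = 100400 / 1350 = 74.39 MPa.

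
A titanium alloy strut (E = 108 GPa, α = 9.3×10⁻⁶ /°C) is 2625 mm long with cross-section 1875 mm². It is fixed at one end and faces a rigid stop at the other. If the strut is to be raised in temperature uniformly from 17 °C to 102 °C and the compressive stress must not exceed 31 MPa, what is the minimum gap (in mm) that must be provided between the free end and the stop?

Free expansion if unrestrained: δ_free = αΔT L = 9.3×10⁻⁶ × 85 × 2625 = 2.075 mm.
At the allowable stress the elastic shortening the wall may impose is σL/E = 31 × 2625 / (108×10³) = 0.7535 mm.
So the gap has to take up the difference, g_min = δ_free − σL/E = 2.075 − 0.7535 = 1.322 mm.

g ≈ 1.32 mm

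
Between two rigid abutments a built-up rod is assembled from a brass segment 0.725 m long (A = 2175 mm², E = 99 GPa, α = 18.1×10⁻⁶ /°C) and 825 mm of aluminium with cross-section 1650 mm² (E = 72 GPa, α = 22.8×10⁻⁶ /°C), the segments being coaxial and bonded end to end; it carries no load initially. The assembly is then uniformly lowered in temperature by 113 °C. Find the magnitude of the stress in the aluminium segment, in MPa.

Free thermal contraction of the whole bar: Σ αᵢΔT Lᵢ = 18.1×10⁻⁶×113×725 + 22.8×10⁻⁶×113×825 = 3.608 mm.
The rigid supports impose zero overall length change; the single axial force P common to all segments must satisfy P Σ Lᵢ/(AᵢEᵢ) = δ_free.
The series flexibility is Σ Lᵢ/(AᵢEᵢ) = 725/(2175×99×10³) + 825/(1650×72×10³) = 1.031×10⁻⁵ mm/N.
P = 3.608 / 1.031×10⁻⁵ = 349900 N = 349.9 kN, tensile.
σ_{aluminium} = P / A = 349900 / 1650 = 212.1 MPa.

σ ≈ 212 MPa (tensile)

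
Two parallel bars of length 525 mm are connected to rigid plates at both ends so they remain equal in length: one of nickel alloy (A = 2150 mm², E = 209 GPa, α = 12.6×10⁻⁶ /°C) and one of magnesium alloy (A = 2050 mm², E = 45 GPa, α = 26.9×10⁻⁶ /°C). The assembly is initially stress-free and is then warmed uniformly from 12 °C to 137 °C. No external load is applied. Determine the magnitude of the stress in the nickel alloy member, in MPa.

The magnesium alloy has the larger α, so on heating it would change length more than the nickel alloy if both were free. The rigid plates force a common final length, so the magnesium alloy is put into compression and the nickel alloy into tension, with equal and opposite forces P (no external load).
Compatibility of the two members (thermal + elastic change equal): (α₁ − α₂)ΔT = P·[1/(A₁E₁) + 1/(A₂E₂)].
|α₁ − α₂|·ΔT = 14.3×10⁻⁶ × 125 = 0.001787.
1/(A₁E₁) + 1/(A₂E₂) = 1/(2150×209×10³) + 1/(2050×45×10³) = 1.307×10⁻⁸ N⁻¹.
P = 0.001787 / 1.307×10⁻⁸ = 136800 N = 136.8 kN.
σ_{nickel alloy} = P/A₁ = 136800/2150 = 63.63 MPa, tensile.

σ ≈ 63.6 MPa (tensile)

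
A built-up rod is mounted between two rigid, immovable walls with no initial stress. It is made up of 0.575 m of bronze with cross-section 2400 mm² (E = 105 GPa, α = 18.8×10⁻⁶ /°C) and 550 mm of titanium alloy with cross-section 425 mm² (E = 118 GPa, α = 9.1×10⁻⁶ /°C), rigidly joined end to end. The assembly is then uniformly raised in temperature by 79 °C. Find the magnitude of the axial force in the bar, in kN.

P ≈ 94.3 kN (compressive)

With the walls removed the bar would change length by δ_free = Σ αᵢΔT Lᵢ = 18.8×10⁻⁶×79×575 + 9.1×10⁻⁶×79×550 = 1.249 mm.
Since the ends are fixed, an axial force P builds up, equal in every segment, with P · Σ Lᵢ/(AᵢEᵢ) = δ_free.
The series flexibility is Σ Lᵢ/(AᵢEᵢ) = 575/(2400×105×10³) + 550/(425×118×10³) = 1.325×10⁻⁵ mm/N.
Hence P = δ_free / Σ(L/AE) = 1.249/1.325×10⁻⁵ = 94.3 kN (compressive).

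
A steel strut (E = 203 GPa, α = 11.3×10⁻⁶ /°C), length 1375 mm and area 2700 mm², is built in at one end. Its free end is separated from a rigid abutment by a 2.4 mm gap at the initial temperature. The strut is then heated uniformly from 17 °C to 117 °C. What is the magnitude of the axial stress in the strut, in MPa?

If the wall were absent the strut would grow by αΔT L = 11.3×10⁻⁶ × 100 × 1375 = 1.554 mm.
This is smaller than the 2.4 mm clearance, so the strut expands freely without reaching the stop — the stress is zero.

σ ≈ 0 MPa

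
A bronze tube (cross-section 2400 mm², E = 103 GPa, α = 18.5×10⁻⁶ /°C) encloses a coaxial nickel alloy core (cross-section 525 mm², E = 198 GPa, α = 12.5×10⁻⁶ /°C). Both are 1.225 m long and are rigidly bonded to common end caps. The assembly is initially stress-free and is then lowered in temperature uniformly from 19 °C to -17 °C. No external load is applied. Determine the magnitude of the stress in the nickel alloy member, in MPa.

The bronze has the larger α, so on cooling it would change length more than the nickel alloy if both were free. The rigid plates force a common final length, so the bronze is put into tension and the nickel alloy into compression, with equal and opposite forces P (no external load).
Compatibility of the two members (thermal + elastic change equal): (α₁ − α₂)ΔT = P·[1/(A₁E₁) + 1/(A₂E₂)].
|α₁ − α₂|·ΔT = 6×10⁻⁶ × 36 = 0.000216.
1/(A₁E₁) + 1/(A₂E₂) = 1/(2400×103×10³) + 1/(525×198×10³) = 1.367×10⁻⁸ N⁻¹.
So P = 0.000216 / 1.367×10⁻⁸ = 15.81 kN.
σ_{nickel alloy} = P/A₂ = 15810/525 = 30.11 MPa, compressive.

σ ≈ 30.1 MPa (compressive)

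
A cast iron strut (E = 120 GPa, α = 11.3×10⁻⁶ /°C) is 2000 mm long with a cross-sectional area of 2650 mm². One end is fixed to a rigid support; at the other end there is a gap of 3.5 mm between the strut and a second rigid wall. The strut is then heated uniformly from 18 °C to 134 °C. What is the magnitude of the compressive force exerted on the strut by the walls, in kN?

Free thermal elongation = αΔT L = 11.3×10⁻⁶ × 116 × 2000 = 2.622 mm.
This is smaller than the 3.5 mm clearance, so the strut expands freely without reaching the stop — the stress is zero.

P ≈ 0 kN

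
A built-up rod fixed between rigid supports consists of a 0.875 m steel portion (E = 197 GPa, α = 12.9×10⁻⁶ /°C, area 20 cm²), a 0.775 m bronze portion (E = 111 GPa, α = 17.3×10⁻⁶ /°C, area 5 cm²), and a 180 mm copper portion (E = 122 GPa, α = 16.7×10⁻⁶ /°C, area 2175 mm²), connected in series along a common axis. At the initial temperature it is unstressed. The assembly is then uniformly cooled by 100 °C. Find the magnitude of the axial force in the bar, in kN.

P ≈ 164 kN (tensile)

With the walls removed the bar would change length by δ_free = Σ αᵢΔT Lᵢ = 12.9×10⁻⁶×100×875 + 17.3×10⁻⁶×100×775 + 16.7×10⁻⁶×100×180 = 2.77 mm.
Since the ends are fixed, an axial force P builds up, equal in every segment, with P · Σ Lᵢ/(AᵢEᵢ) = δ_free.
Σ Lᵢ/(AᵢEᵢ) = 875/(2000×197×10³) + 775/(500×111×10³) + 180/(2175×122×10³) = 1.686×10⁻⁵ mm/N.
P = 2.77 / 1.686×10⁻⁵ = 164300 N = 164.3 kN, tensile.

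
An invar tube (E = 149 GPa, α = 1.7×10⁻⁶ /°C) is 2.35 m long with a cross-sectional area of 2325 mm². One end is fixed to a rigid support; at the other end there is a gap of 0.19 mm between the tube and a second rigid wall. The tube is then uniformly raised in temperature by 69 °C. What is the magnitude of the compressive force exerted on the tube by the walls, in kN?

If the wall were absent the tube would grow by αΔT L = 1.7×10⁻⁶ × 69 × 2350 = 0.2757 mm.
After closing the 0.19 mm clearance, 0.2757 − 0.19 = 0.08565 mm of expansion remains to be suppressed by the wall.
That suppressed elongation corresponds to σ = E·Δ/L = 149×10³ × 0.08565/2350 = 5.431 MPa.
P = σA = 5.431 × 2325 = 12.63 kN.

P ≈ 12.6 kN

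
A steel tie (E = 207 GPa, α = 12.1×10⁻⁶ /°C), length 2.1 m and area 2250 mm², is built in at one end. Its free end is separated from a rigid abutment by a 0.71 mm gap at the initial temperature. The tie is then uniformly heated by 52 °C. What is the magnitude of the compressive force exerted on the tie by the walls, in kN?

If the wall were absent the tie would grow by αΔT L = 12.1×10⁻⁶ × 52 × 2100 = 1.321 mm.
This exceeds the 0.71 mm gap, so the wall pushes back. The portion of expansion that must be recovered elastically is δ_free − gap = 1.321 − 0.71 = 0.6113 mm.
Compatibility: PL/(AE) = 0.6113 mm, so σ = P/A = E × (0.6113/2100) = 60.26 MPa.
Force on the wall = σA = 60.26 × 2250 mm² = 135.6 kN.

P ≈ 136 kN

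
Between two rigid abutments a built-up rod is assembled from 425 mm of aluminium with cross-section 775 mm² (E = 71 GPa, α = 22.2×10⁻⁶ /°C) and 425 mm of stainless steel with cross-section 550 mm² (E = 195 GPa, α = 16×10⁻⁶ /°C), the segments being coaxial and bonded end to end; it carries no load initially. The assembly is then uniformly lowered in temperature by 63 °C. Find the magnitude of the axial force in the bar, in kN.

If the supports were absent, the total length change would be Σ αᵢΔT Lᵢ = 22.2×10⁻⁶×63×425 + 16×10⁻⁶×63×425 = 1.023 mm.
Since the ends are fixed, an axial force P builds up, equal in every segment, with P · Σ Lᵢ/(AᵢEᵢ) = δ_free.
The series flexibility is Σ Lᵢ/(AᵢEᵢ) = 425/(775×71×10³) + 425/(550×195×10³) = 1.169×10⁻⁵ mm/N.
So P = 1.023 / 1.169×10⁻⁵ = 87.52 kN, tensile.

P ≈ 87.5 kN (tensile)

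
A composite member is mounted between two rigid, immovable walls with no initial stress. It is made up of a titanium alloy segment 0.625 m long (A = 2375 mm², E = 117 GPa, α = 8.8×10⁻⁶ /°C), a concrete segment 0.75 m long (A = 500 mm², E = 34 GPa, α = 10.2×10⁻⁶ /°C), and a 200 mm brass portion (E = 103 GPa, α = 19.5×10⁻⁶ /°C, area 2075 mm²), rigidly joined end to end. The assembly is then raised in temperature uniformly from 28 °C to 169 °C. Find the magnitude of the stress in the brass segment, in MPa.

If the supports were absent, the total length change would be Σ αᵢΔT Lᵢ = 8.8×10⁻⁶×141×625 + 10.2×10⁻⁶×141×750 + 19.5×10⁻⁶×141×200 = 2.404 mm.
The rigid supports impose zero overall length change; the single axial force P common to all segments must satisfy P Σ Lᵢ/(AᵢEᵢ) = δ_free.
Σ Lᵢ/(AᵢEᵢ) = 625/(2375×117×10³) + 750/(500×34×10³) + 200/(2075×103×10³) = 4.73×10⁻⁵ mm/N.
So P = 2.404 / 4.73×10⁻⁵ = 50.82 kN, compressive.
σ_{brass} = P / A = 50820 / 2075 = 24.49 MPa.

σ ≈ 24.5 MPa (compressive)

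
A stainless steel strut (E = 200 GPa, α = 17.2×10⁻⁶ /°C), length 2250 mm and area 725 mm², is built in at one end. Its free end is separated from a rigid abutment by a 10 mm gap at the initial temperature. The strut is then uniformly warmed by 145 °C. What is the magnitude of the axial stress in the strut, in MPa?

σ ≈ 0 MPa

Free thermal elongation = αΔT L = 17.2×10⁻⁶ × 145 × 2250 = 5.611 mm.
Since δ_free = 5.61 mm is less than the 10 mm gap, the strut never touches the wall. No axial force develops.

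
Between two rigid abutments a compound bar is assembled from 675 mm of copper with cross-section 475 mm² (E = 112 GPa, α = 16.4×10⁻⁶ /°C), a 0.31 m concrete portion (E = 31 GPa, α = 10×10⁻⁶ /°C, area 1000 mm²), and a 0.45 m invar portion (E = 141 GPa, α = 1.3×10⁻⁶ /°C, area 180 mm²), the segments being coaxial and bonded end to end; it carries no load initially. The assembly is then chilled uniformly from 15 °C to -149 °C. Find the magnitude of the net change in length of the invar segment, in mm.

|ΔL| ≈ 0.966 mm

Free thermal contraction of the whole bar: Σ αᵢΔT Lᵢ = 16.4×10⁻⁶×164×675 + 10×10⁻⁶×164×310 + 1.3×10⁻⁶×164×450 = 2.42 mm.
Since the ends are fixed, an axial force P builds up, equal in every segment, with P · Σ Lᵢ/(AᵢEᵢ) = δ_free.
Σ Lᵢ/(AᵢEᵢ) = 675/(475×112×10³) + 310/(1000×31×10³) + 450/(180×141×10³) = 4.042×10⁻⁵ mm/N.
Hence P = δ_free / Σ(L/AE) = 2.42/4.042×10⁻⁵ = 59.87 kN (tensile).
For the invar segment, free thermal change = 1.3×10⁻⁶×164×450 = 0.09594 mm and elastic change from P = 59870×450/(180×141×10³) = 1.062 mm; these oppose, so the net change is 0.966 mm (segment lengthens).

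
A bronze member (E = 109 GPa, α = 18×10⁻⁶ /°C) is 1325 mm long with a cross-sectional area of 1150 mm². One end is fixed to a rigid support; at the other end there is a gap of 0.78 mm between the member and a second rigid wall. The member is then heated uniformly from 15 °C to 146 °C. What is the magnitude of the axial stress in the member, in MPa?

Unrestrained expansion: δ_free = αΔT L = 18×10⁻⁶ × 131 × 1325 = 3.124 mm.
After closing the 0.78 mm clearance, 3.124 − 0.78 = 2.344 mm of expansion remains to be suppressed by the wall.
That suppressed elongation corresponds to σ = E·Δ/L = 109×10³ × 2.344/1325 = 192.9 MPa.

σ ≈ 193 MPa (compressive)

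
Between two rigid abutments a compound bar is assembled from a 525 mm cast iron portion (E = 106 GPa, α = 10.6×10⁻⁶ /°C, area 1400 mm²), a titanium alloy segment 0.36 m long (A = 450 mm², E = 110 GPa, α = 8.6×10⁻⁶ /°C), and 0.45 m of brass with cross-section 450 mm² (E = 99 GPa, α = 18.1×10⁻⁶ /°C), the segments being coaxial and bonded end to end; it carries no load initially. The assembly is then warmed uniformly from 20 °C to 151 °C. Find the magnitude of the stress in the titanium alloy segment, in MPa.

Free thermal expansion of the whole bar: Σ αᵢΔT Lᵢ = 10.6×10⁻⁶×131×525 + 8.6×10⁻⁶×131×360 + 18.1×10⁻⁶×131×450 = 2.202 mm.
Since the ends are fixed, an axial force P builds up, equal in every segment, with P · Σ Lᵢ/(AᵢEᵢ) = δ_free.
The series flexibility is Σ Lᵢ/(AᵢEᵢ) = 525/(1400×106×10³) + 360/(450×110×10³) + 450/(450×99×10³) = 2.091×10⁻⁵ mm/N.
Hence P = δ_free / Σ(L/AE) = 2.202/2.091×10⁻⁵ = 105.3 kN (compressive).
σ_{titanium alloy} = P / A = 105300 / 450 = 234 MPa.

σ ≈ 234 MPa (compressive)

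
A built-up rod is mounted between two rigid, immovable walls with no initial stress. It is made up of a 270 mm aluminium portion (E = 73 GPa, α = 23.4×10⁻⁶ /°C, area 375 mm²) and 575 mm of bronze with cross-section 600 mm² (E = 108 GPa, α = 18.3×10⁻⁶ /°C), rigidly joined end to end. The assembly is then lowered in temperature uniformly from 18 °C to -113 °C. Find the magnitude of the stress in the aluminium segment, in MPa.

σ ≈ 314 MPa (tensile)

Free thermal contraction of the whole bar: Σ αᵢΔT Lᵢ = 23.4×10⁻⁶×131×270 + 18.3×10⁻⁶×131×575 = 2.206 mm.
Since the ends are fixed, an axial force P builds up, equal in every segment, with P · Σ Lᵢ/(AᵢEᵢ) = δ_free.
Σ Lᵢ/(AᵢEᵢ) = 270/(375×73×10³) + 575/(600×108×10³) = 1.874×10⁻⁵ mm/N.
Hence P = δ_free / Σ(L/AE) = 2.206/1.874×10⁻⁵ = 117.7 kN (tensile).
σ_{aluminium} = P / A = 117700 / 375 = 314 MPa.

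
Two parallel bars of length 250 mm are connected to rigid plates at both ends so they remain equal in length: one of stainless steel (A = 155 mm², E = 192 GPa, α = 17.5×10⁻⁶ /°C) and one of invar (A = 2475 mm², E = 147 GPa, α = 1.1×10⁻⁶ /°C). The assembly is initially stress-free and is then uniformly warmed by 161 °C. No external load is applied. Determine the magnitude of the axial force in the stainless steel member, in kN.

The stainless steel has the larger α, so on heating it would change length more than the invar if both were free. The rigid plates force a common final length, so the stainless steel is put into compression and the invar into tension, with equal and opposite forces P (no external load).
Setting the final lengths equal and cancelling L: (α₁ − α₂)ΔT = P/(A₁E₁) + P/(A₂E₂).
|α₁ − α₂|·ΔT = 16.4×10⁻⁶ × 161 = 0.00264.
1/(A₁E₁) + 1/(A₂E₂) = 1/(155×192×10³) + 1/(2475×147×10³) = 3.635×10⁻⁸ N⁻¹.
P = 0.00264 / 3.635×10⁻⁸ = 72640 N = 72.64 kN.

P ≈ 72.6 kN (compressive in the stainless steel)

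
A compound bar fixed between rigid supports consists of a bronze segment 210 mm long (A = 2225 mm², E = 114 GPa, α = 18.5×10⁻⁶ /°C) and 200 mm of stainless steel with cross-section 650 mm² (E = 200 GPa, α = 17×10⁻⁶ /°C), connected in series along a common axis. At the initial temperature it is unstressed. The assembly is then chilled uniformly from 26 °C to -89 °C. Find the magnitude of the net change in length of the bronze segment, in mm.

|ΔL| ≈ 0.154 mm

Free thermal contraction of the whole bar: Σ αᵢΔT Lᵢ = 18.5×10⁻⁶×115×210 + 17×10⁻⁶×115×200 = 0.8378 mm.
The rigid supports impose zero overall length change; the single axial force P common to all segments must satisfy P Σ Lᵢ/(AᵢEᵢ) = δ_free.
Σ Lᵢ/(AᵢEᵢ) = 210/(2225×114×10³) + 200/(650×200×10³) = 2.366×10⁻⁶ mm/N.
So P = 0.8378 / 2.366×10⁻⁶ = 354 kN, tensile.
For the bronze segment, free thermal change = 18.5×10⁻⁶×115×210 = 0.4468 mm and elastic change from P = 354000×210/(2225×114×10³) = 0.2931 mm; these oppose, so the net change is 0.154 mm (segment shortens).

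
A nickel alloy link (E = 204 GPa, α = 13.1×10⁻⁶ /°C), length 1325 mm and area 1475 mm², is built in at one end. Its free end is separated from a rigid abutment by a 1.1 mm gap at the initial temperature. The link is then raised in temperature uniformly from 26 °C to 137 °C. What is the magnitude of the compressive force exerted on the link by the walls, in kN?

P ≈ 188 kN

Free thermal elongation = αΔT L = 13.1×10⁻⁶ × 111 × 1325 = 1.927 mm.
The gap closes (δ_free > 1.1 mm) and the wall then resists a further 1.927 − 1.1 = 0.8267 mm of expansion.
So σ = E(δ_free − g)/L = 204×10³ × 0.8267/1325 = 127.3 MPa.
Force on the wall = σA = 127.3 × 1475 mm² = 187.7 kN.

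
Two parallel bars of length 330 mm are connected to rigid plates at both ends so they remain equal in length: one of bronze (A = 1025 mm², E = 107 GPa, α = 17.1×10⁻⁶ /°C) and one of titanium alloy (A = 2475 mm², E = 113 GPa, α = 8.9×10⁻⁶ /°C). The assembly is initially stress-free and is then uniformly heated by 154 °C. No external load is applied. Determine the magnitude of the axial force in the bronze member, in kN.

Equilibrium of a rigid end plate with no external load gives equal and opposite internal forces ±P in the two members. Since α_{bronze} > α_{titanium alloy}, heating drives the bronze into compression and the titanium alloy into tension.
Equating the net (thermal + elastic) strains gives |α₁ − α₂|·ΔT = P·[1/(A₁E₁) + 1/(A₂E₂)].
|α₁ − α₂|·ΔT = 8.2×10⁻⁶ × 154 = 0.001263.
1/(A₁E₁) + 1/(A₂E₂) = 1/(1025×107×10³) + 1/(2475×113×10³) = 1.269×10⁻⁸ N⁻¹.
So P = 0.001263 / 1.269×10⁻⁸ = 99.48 kN.

P ≈ 99.5 kN (compressive in the bronze)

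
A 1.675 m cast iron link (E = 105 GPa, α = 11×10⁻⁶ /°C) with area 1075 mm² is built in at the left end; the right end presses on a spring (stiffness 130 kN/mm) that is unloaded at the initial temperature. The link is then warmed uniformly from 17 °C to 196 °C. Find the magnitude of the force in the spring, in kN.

Free thermal expansion: δ_free = αΔT L = 11×10⁻⁶ × 179 × 1675 = 3.298 mm.
Let P be the compressive force at the spring. The link shortens elastically by PL/(AE) and the spring compresses by P/k; together these equal δ_free.
So P = δ_free / [L/(AE) + 1/k] = 3.298 / [ 1675/(1075×105×10³) + 1/(130×10³) ].
P = 3.298 / 2.253×10⁻⁵ = 146400 N.

P ≈ 146 kN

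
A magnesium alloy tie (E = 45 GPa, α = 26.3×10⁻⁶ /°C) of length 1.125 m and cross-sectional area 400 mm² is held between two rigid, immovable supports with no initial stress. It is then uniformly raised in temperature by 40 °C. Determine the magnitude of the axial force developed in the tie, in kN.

Full restraint means ε = 0, so the stress is σ = EαΔT = 45×10³ × 26.3×10⁻⁶ × 40 = 47.34 MPa.
Axial force P = σA = 47.34 × 400 = 18940 N = 18.94 kN, compressive.

P ≈ 18.9 kN (compressive)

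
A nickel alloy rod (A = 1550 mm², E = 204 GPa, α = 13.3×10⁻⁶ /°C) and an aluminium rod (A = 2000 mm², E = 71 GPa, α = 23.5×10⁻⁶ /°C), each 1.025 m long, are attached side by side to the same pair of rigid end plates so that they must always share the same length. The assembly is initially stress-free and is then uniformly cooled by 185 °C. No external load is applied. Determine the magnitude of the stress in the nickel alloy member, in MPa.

The aluminium has the larger α, so on cooling it would change length more than the nickel alloy if both were free. The rigid plates force a common final length, so the aluminium is put into tension and the nickel alloy into compression, with equal and opposite forces P (no external load).
Equating the net (thermal + elastic) strains gives |α₁ − α₂|·ΔT = P·[1/(A₁E₁) + 1/(A₂E₂)].
|α₁ − α₂|·ΔT = 10.2×10⁻⁶ × 185 = 0.001887.
1/(A₁E₁) + 1/(A₂E₂) = 1/(1550×204×10³) + 1/(2000×71×10³) = 1.02×10⁻⁸ N⁻¹.
P = 0.001887 / 1.02×10⁻⁸ = 184900 N = 184.9 kN.
σ_{nickel alloy} = P/A₁ = 184900/1550 = 119.3 MPa, compressive.

σ ≈ 119 MPa (compressive)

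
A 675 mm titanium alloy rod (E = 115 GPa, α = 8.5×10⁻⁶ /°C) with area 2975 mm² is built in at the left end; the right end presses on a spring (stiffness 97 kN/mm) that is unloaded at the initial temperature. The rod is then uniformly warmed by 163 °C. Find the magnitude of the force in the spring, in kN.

Free thermal expansion: δ_free = αΔT L = 8.5×10⁻⁶ × 163 × 675 = 0.9352 mm.
Let P be the compressive force at the spring. The rod shortens elastically by PL/(AE) and the spring compresses by P/k; together these equal δ_free.
So P = δ_free / [L/(AE) + 1/k] = 0.9352 / [ 675/(2975×115×10³) + 1/(97×10³) ].
P = 0.9352 / 1.228×10⁻⁵ = 76140 N.

P ≈ 76.1 kN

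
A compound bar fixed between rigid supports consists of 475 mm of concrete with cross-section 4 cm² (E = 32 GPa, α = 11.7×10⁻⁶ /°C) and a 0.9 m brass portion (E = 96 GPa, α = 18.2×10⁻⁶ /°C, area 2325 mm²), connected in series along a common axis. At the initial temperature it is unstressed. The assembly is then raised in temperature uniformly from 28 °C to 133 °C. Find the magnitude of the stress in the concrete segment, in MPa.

σ ≈ 140 MPa (compressive)

With the walls removed the bar would change length by δ_free = Σ αᵢΔT Lᵢ = 11.7×10⁻⁶×105×475 + 18.2×10⁻⁶×105×900 = 2.303 mm.
Since the ends are fixed, an axial force P builds up, equal in every segment, with P · Σ Lᵢ/(AᵢEᵢ) = δ_free.
Σ Lᵢ/(AᵢEᵢ) = 475/(400×32×10³) + 900/(2325×96×10³) = 4.114×10⁻⁵ mm/N.
So P = 2.303 / 4.114×10⁻⁵ = 55.99 kN, compressive.
σ_{concrete} = P / A = 55990 / 400 = 140 MPa.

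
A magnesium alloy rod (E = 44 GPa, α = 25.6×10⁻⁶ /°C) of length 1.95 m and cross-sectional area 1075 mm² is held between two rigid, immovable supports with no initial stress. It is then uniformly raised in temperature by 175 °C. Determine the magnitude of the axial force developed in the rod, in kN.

The ends cannot move, so σ = EαΔT = 44×10³ × 25.6×10⁻⁶ × 175 = 197.1 MPa.
Then P = σA = 197.1 × 1075 mm² = 211.9 kN, compressive.

P ≈ 212 kN (compressive)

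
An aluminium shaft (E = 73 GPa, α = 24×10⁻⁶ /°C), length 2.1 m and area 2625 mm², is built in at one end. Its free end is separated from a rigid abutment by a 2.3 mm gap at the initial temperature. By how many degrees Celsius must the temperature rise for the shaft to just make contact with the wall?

Contact occurs when the free expansion equals the gap: αΔT L = 2.3 mm.
So ΔT = g/(αL) = 2.3/(24×10⁻⁶ × 2100) = 45.63 °C.

ΔT ≈ 45.6 °C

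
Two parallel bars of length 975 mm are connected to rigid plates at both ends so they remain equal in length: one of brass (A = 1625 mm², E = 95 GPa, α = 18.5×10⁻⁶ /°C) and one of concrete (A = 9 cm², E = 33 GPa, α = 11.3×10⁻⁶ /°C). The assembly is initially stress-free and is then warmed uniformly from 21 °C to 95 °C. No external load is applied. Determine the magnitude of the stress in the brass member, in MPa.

σ ≈ 8.17 MPa (compressive)

The brass has the larger α, so on heating it would change length more than the concrete if both were free. The rigid plates force a common final length, so the brass is put into compression and the concrete into tension, with equal and opposite forces P (no external load).
Equating the net (thermal + elastic) strains gives |α₁ − α₂|·ΔT = P·[1/(A₁E₁) + 1/(A₂E₂)].
|α₁ − α₂|·ΔT = 7.2×10⁻⁶ × 74 = 0.0005328.
1/(A₁E₁) + 1/(A₂E₂) = 1/(1625×95×10³) + 1/(900×33×10³) = 4.015×10⁻⁸ N⁻¹.
P = 0.0005328 / 4.015×10⁻⁸ = 13270 N = 13.27 kN.
σ_{brass} = P/A₁ = 13270/1625 = 8.167 MPa, compressive.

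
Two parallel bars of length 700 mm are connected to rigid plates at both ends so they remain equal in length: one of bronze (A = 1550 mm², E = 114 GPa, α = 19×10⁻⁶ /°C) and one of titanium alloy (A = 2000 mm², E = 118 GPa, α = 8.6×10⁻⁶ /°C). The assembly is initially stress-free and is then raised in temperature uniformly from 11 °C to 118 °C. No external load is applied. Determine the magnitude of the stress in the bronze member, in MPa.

The bronze has the larger α, so on heating it would change length more than the titanium alloy if both were free. The rigid plates force a common final length, so the bronze is put into compression and the titanium alloy into tension, with equal and opposite forces P (no external load).
Equating the net (thermal + elastic) strains gives |α₁ − α₂|·ΔT = P·[1/(A₁E₁) + 1/(A₂E₂)].
|α₁ − α₂|·ΔT = 10.4×10⁻⁶ × 107 = 0.001113.
1/(A₁E₁) + 1/(A₂E₂) = 1/(1550×114×10³) + 1/(2000×118×10³) = 9.897×10⁻⁹ N⁻¹.
So P = 0.001113 / 9.897×10⁻⁹ = 112.4 kN.
σ_{bronze} = P/A₁ = 112400/1550 = 72.54 MPa, compressive.

σ ≈ 72.5 MPa (compressive)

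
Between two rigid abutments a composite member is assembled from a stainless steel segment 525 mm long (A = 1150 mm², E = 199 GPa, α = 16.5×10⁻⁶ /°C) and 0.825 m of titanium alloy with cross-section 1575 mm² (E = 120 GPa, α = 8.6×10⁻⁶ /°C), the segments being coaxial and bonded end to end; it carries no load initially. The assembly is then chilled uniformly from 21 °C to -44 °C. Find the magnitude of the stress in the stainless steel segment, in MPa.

σ ≈ 134 MPa (tensile)

If the supports were absent, the total length change would be Σ αᵢΔT Lᵢ = 16.5×10⁻⁶×65×525 + 8.6×10⁻⁶×65×825 = 1.024 mm.
Since the ends are fixed, an axial force P builds up, equal in every segment, with P · Σ Lᵢ/(AᵢEᵢ) = δ_free.
Σ Lᵢ/(AᵢEᵢ) = 525/(1150×199×10³) + 825/(1575×120×10³) = 6.659×10⁻⁶ mm/N.
So P = 1.024 / 6.659×10⁻⁶ = 153.8 kN, tensile.
σ_{stainless steel} = P / A = 153800 / 1150 = 133.7 MPa.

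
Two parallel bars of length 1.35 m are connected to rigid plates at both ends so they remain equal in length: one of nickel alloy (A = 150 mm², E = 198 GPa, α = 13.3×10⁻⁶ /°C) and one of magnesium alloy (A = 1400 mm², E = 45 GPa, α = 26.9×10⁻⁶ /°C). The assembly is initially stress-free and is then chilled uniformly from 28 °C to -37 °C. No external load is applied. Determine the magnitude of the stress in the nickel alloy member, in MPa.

Equilibrium of a rigid end plate with no external load gives equal and opposite internal forces ±P in the two members. Since α_{magnesium alloy} > α_{nickel alloy}, cooling drives the magnesium alloy into tension and the nickel alloy into compression.
Equating the net (thermal + elastic) strains gives |α₁ − α₂|·ΔT = P·[1/(A₁E₁) + 1/(A₂E₂)].
|α₁ − α₂|·ΔT = 13.6×10⁻⁶ × 65 = 0.000884.
1/(A₁E₁) + 1/(A₂E₂) = 1/(150×198×10³) + 1/(1400×45×10³) = 4.954×10⁻⁸ N⁻¹.
So P = 0.000884 / 4.954×10⁻⁸ = 17.84 kN.
σ_{nickel alloy} = P/A₁ = 17840/150 = 119 MPa, compressive.

σ ≈ 119 MPa (compressive)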